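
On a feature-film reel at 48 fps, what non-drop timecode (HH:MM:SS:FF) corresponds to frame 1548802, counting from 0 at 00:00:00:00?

1548802 ÷ 48 = 32266 full seconds, remainder 34 frames.
32266 s = 8 h 57 min 46 s.
Timecode: 08:57:46:34.

08:57:46:34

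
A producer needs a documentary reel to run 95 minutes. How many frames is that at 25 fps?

95 min = 5700 s.
Frames = 5700 × 25 = 142500.

142500 frames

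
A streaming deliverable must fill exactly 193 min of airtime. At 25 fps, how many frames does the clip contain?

193 min = 11580 s.
Frames = 11580 × 25 = 289500.

289500 frames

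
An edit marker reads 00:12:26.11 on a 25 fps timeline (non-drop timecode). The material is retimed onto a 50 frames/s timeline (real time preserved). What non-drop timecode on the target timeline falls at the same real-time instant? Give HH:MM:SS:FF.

Source frame index: (0×3600 + 12×60 + 26) × 25 + 11 = 18661.
Real time: 18661 / (25) = 18661/25 s.
Target frame: (18661/25) × (50) = 37322.
At 50 labels/s: frame 37322 → 00:12:26:22.

00:12:26:22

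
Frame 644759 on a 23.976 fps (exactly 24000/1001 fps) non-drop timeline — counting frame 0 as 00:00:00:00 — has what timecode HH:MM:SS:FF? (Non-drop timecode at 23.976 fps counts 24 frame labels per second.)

07:27:44:23

644759 ÷ 24 = 26864 full seconds, remainder 23 frames.
26864 s = 7 h 27 min 44 s.
Timecode: 07:27:44:23.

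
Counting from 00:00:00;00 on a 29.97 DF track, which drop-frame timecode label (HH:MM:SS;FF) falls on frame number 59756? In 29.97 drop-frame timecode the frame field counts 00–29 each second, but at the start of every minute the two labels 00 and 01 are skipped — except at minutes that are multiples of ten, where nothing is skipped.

00:33:13;26

Each 10-minute DF block holds 10 × 60 × 30 − 9 × 2 = 17982 frames. 59756 ÷ 17982 → 3 full blocks, remainder 5810.
Within the partial block the first minute is 1800 frames and each further minute 1798, so 3 further minute boundaries passed. Total skipped labels = 18 × 3 + 2 × 3 = 60.
Non-drop label index = 59756 + 60 = 59816; at 30 labels/s that is 00:33:13:26, i.e. DF 00:33:13;26.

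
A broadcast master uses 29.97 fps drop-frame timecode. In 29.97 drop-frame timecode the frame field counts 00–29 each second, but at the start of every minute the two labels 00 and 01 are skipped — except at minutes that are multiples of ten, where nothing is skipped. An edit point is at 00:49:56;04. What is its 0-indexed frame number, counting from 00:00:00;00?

As if non-drop at 30 labels/s: (0 × 3600 + 49 × 60 + 56) × 30 + 4 = 89884.
Minute boundaries passed: 49; those not divisible by 10: 49 − 4 = 45; dropped labels = 2 × 45 = 90.
Actual frame index = 89884 − 90 = 89794.

89794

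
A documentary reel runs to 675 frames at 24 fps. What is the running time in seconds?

Running time = 675 / (24) = 28.125 s.

28.125 seconds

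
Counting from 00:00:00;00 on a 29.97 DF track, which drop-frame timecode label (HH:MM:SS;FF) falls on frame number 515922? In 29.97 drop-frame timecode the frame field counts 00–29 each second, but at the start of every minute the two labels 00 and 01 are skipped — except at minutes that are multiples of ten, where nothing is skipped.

Ten DF minutes hold 17982 frames, so frame 515922 lies in block 28 (frames 503496–521477) with 12426 frames into that block.
The block's first minute is 1800 frames and the rest 1798 each; 12426 frames reaches minute 6, so 28 × 18 + 6 × 2 = 516 labels have been skipped so far.
Adding those back, label number 515922 + 516 = 516438 at 30 labels/s is 17214 s + 18 f = 4 h 46 min 54 s frame 18, i.e. 04:46:54;18.

04:46:54;18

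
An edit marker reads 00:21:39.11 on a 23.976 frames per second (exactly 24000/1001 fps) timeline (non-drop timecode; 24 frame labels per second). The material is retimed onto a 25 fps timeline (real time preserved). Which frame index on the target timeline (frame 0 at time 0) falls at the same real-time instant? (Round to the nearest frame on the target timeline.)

frame 32519

Source frame index: (0×3600 + 21×60 + 39) × 24 + 11 = 31187.
Real time: 31187 / (24000/1001) = 31218187/24000 s.
Target frame: (31218187/24000) × (25) = 31218187/960 ≈ 32518.945 → 32519.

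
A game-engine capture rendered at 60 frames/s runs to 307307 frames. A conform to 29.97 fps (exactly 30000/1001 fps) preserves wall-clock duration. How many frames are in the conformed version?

153500 frames

Target frames = source frames × (target rate / source rate) = 307307 × (30000/1001)/(60) = 307307 × 500/1001 = 153500.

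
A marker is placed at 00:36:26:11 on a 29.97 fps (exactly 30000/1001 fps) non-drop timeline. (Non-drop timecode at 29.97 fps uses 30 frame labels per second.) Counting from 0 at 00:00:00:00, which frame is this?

65591

Total seconds to the label: (0 × 3600 + 36 × 60 + 26) = 2186.
Frame index = 2186 × 30 + 11 = 65591.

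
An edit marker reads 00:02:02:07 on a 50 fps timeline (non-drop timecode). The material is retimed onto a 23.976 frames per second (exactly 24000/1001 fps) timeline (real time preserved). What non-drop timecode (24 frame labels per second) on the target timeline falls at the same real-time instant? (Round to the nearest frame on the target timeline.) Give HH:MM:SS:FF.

Source frame index: (0×3600 + 2×60 + 2) × 50 + 7 = 6107.
Real time: 6107 / (50) = 6107/50 s.
Target frame: (6107/50) × (24000/1001) = 2931360/1001 ≈ 2928.432 → 2928.
At 24 labels/s: frame 2928 → 00:02:02:00.

00:02:02:00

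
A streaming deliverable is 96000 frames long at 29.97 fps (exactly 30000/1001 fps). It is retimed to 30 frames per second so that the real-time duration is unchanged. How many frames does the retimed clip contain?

Target frames = source frames × (target rate / source rate) = 96000 × (30)/(30000/1001) = 96000 × 1001/1000 = 96096.

96096 frames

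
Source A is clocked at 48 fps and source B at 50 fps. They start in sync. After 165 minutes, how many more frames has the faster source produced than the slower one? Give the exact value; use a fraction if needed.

165 min = 9900 s.
A emits 48 × 9900 = 475200 frames; B emits 50 × 9900 = 495000.
Difference = 19800 frames; B is ahead of A.

19800 frames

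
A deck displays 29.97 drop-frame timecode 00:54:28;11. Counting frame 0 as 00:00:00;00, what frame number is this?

As if non-drop at 30 labels/s: (0 × 3600 + 54 × 60 + 28) × 30 + 11 = 98051.
Minute boundaries passed: 54; those not divisible by 10: 54 − 5 = 49; dropped labels = 2 × 49 = 98.
Actual frame index = 98051 − 98 = 97953.

97953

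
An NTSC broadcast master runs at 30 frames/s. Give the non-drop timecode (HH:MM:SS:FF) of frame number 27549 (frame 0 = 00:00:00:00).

00:15:18:09

27549 ÷ 30 = 918 full seconds, remainder 9 frames.
918 s = 0 h 15 min 18 s.
Timecode: 00:15:18:09.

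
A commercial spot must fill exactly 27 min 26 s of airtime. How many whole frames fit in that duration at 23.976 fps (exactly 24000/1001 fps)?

27 min 26 s = 1646 s.
Frames = 1646 × 24000/1001 = 39504000/1001 ≈ 39464.5355.
Complete frames: 39464.

39464 frames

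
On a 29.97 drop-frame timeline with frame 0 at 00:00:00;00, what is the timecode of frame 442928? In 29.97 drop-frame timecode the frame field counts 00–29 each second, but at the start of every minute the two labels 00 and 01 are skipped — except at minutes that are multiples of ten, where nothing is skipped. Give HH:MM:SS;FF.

04:06:19;02

Ten DF minutes hold 17982 frames, so frame 442928 lies in block 24 (frames 431568–449549) with 11360 frames into that block.
The block's first minute is 1800 frames and the rest 1798 each; 11360 frames reaches minute 6, so 24 × 18 + 6 × 2 = 444 labels have been skipped so far.
Adding those back, label number 442928 + 444 = 443372 at 30 labels/s is 14779 s + 2 f = 4 h 6 min 19 s frame 2, i.e. 04:06:19;02.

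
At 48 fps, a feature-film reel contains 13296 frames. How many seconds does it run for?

277 seconds

Running time = 13296 / (48) = 277 s.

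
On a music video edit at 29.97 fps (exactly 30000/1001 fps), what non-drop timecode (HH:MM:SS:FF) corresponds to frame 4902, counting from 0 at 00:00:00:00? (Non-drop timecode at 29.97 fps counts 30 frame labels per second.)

4902 ÷ 30 = 163 full seconds, remainder 12 frames.
163 s = 0 h 2 min 43 s.
Timecode: 00:02:43:12.

00:02:43:12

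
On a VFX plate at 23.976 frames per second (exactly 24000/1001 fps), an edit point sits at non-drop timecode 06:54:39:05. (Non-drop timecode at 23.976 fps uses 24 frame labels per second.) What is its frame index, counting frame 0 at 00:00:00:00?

frame 597101

Total seconds to the label: (6 × 3600 + 54 × 60 + 39) = 24879.
Frame index = 24879 × 24 + 5 = 597101.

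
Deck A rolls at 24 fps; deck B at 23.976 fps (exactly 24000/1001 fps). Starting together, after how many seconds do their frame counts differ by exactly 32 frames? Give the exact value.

4004/3 seconds

The gap grows by |24000/1001 − 24| = 24/1001 frames per second.
Time for a 32-frame gap: 32 ÷ (24/1001) = 4004/3 s.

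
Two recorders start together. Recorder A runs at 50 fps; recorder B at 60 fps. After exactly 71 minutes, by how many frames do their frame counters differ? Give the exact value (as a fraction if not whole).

42600 frames

71 min = 4260 s.
A emits 50 × 4260 = 213000 frames; B emits 60 × 4260 = 255600.
Difference = 42600 frames; B is ahead of A.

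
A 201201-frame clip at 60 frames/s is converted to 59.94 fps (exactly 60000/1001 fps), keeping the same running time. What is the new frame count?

Target frames = source frames × (target rate / source rate) = 201201 × (60000/1001)/(60) = 201201 × 1000/1001 = 201000.

201000 frames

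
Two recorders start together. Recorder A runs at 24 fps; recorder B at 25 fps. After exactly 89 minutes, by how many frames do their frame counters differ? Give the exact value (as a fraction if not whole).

5340 frames

89 min = 5340 s.
A emits 24 × 5340 = 128160 frames; B emits 25 × 5340 = 133500.
Difference = 5340 frames; B is ahead of A.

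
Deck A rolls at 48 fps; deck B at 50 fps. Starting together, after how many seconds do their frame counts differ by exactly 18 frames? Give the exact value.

9 seconds

The gap grows by |50 − 48| = 2 frames per second.
Time for a 18-frame gap: 18 ÷ (2) = 9 s.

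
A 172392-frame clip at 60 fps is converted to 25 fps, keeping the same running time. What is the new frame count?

Target frames = source frames × (target rate / source rate) = 172392 × (25)/(60) = 172392 × 5/12 = 71830.

71830 frames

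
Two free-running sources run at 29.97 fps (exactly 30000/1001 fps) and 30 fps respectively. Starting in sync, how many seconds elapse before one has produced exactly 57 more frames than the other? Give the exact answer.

1901.9 seconds

The gap grows by |30 − 30000/1001| = 30/1001 frames per second.
Time for a 57-frame gap: 57 ÷ (30/1001) = 1901.9 s.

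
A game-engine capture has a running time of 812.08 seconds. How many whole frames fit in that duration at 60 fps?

Frames = 812.08 × 60 = 243624/5 ≈ 48724.8000.
Complete frames: 48724.

48724 frames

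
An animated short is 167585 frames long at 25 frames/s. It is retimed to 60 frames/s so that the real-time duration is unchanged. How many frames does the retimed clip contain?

Target frames = source frames × (target rate / source rate) = 167585 × (60)/(25) = 167585 × 12/5 = 402204.

402204 frames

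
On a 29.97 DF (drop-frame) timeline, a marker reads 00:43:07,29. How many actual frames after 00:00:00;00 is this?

As if non-drop at 30 labels/s: (0 × 3600 + 43 × 60 + 7) × 30 + 29 = 77639.
Minute boundaries passed: 43; those not divisible by 10: 43 − 4 = 39; dropped labels = 2 × 39 = 78.
Actual frame index = 77639 − 78 = 77561.

77561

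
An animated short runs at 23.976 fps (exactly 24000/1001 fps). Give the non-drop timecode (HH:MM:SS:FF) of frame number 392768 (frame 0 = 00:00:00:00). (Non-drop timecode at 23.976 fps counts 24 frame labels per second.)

04:32:45:08

392768 ÷ 24 = 16365 full seconds, remainder 8 frames.
16365 s = 4 h 32 min 45 s.
Timecode: 04:32:45:08.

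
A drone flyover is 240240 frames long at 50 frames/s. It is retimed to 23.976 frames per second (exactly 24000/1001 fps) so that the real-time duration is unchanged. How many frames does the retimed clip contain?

Target frames = source frames × (target rate / source rate) = 240240 × (24000/1001)/(50) = 240240 × 480/1001 = 115200.

115200 frames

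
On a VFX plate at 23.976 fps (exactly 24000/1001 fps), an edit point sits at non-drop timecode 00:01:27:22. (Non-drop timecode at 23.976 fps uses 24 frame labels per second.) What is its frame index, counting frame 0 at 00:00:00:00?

2110

Total seconds to the label: (0 × 3600 + 1 × 60 + 27) = 87.
Frame index = 87 × 24 + 22 = 2110.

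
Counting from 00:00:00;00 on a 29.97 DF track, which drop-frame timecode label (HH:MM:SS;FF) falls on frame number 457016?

Ten DF minutes hold 17982 frames, so frame 457016 lies in block 25 (frames 449550–467531) with 7466 frames into that block.
The block's first minute is 1800 frames and the rest 1798 each; 7466 frames reaches minute 4, so 25 × 18 + 4 × 2 = 458 labels have been skipped so far.
Adding those back, label number 457016 + 458 = 457474 at 30 labels/s is 15249 s + 4 f = 4 h 14 min 9 s frame 4, i.e. 04:14:09;04.

04:14:09;04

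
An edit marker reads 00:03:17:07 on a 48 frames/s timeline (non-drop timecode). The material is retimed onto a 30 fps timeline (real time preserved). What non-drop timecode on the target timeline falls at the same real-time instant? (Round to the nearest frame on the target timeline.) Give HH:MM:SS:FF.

Source frame index: (0×3600 + 3×60 + 17) × 48 + 7 = 9463.
Real time: 9463 / (48) = 9463/48 s.
Target frame: (9463/48) × (30) = 47315/8 ≈ 5914.375 → 5914.
At 30 labels/s: frame 5914 → 00:03:17:04.

00:03:17:04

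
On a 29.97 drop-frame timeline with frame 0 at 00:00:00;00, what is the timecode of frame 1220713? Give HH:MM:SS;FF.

Each 10-minute DF block holds 10 × 60 × 30 − 9 × 2 = 17982 frames. 1220713 ÷ 17982 → 67 full blocks, remainder 15919.
Within the partial block the first minute is 1800 frames and each further minute 1798, so 8 further minute boundaries passed. Total skipped labels = 18 × 67 + 2 × 8 = 1222.
Non-drop label index = 1220713 + 1222 = 1221935; at 30 labels/s that is 11:18:51:05, i.e. DF 11:18:51;05.

11:18:51;05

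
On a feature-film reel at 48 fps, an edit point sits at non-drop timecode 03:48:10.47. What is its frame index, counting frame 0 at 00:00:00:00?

657167

Total seconds to the label: (3 × 3600 + 48 × 60 + 10) = 13690.
Frame index = 13690 × 48 + 47 = 657167.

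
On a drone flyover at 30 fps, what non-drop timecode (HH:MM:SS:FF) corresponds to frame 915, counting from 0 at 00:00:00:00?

00:00:30:15

915 ÷ 30 = 30 full seconds, remainder 15 frames.
30 s = 0 h 0 min 30 s.
Timecode: 00:00:30:15.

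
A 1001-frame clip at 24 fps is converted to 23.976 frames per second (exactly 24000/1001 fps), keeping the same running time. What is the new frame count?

Target frames = source frames × (target rate / source rate) = 1001 × (24000/1001)/(24) = 1001 × 1000/1001 = 1000.

1000 frames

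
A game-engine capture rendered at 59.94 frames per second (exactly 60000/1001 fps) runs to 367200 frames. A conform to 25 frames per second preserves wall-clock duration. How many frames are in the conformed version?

Target frames = source frames × (target rate / source rate) = 367200 × (25)/(60000/1001) = 367200 × 1001/2400 = 153153.

153153 frames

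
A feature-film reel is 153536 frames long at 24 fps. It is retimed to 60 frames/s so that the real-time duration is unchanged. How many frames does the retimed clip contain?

Target frames = source frames × (target rate / source rate) = 153536 × (60)/(24) = 153536 × 5/2 = 383840.

383840 frames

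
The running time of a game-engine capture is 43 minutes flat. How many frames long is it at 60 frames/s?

154800 frames

43 min = 2580 s.
Frames = 2580 × 60 = 154800.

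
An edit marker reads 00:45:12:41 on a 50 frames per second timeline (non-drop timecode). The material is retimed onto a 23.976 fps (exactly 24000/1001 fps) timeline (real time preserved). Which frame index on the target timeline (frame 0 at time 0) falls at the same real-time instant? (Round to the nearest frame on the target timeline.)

frame 65043

Source frame index: (0×3600 + 45×60 + 12) × 50 + 41 = 135641.
Real time: 135641 / (50) = 135641/50 s.
Target frame: (135641/50) × (24000/1001) = 5918880/91 ≈ 65042.637 → 65043.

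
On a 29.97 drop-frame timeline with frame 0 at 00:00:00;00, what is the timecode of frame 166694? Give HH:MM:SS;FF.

Ten DF minutes hold 17982 frames, so frame 166694 lies in block 9 (frames 161838–179819) with 4856 frames into that block.
The block's first minute is 1800 frames and the rest 1798 each; 4856 frames reaches minute 2, so 9 × 18 + 2 × 2 = 166 labels have been skipped so far.
Adding those back, label number 166694 + 166 = 166860 at 30 labels/s is 5562 s + 0 f = 1 h 32 min 42 s frame 0, i.e. 01:32:42;00.

01:32:42;00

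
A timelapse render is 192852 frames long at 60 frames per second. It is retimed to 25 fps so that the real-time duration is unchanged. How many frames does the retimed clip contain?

Target frames = source frames × (target rate / source rate) = 192852 × (25)/(60) = 192852 × 5/12 = 80355.

80355 frames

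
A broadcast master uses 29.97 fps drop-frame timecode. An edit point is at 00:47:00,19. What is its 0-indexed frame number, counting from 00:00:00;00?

Complete 10-minute blocks: 4, each 17982 frames → 71928.
Remaining 7 whole minutes in the current block: 1800 + 6 × 1798 = 12588 frames.
Within the current minute: 0 × 30 + 19 − 2 = 17 (labels ;00/;01 skipped at this minute). Total = 71928 + 12588 + 17 = 84533.

84533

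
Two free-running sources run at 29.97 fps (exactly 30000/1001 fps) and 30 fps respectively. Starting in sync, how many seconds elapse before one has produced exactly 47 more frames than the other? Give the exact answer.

47047/30 seconds

The gap grows by |30 − 30000/1001| = 30/1001 frames per second.
Time for a 47-frame gap: 47 ÷ (30/1001) = 47047/30 s.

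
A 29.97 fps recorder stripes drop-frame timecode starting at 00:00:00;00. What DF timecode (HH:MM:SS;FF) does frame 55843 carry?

Each 10-minute DF block holds 10 × 60 × 30 − 9 × 2 = 17982 frames. 55843 ÷ 17982 → 3 full blocks, remainder 1897.
Within the partial block the first minute is 1800 frames and each further minute 1798, so 1 further minute boundary passed. Total skipped labels = 18 × 3 + 2 × 1 = 56.
Non-drop label index = 55843 + 56 = 55899; at 30 labels/s that is 00:31:03:09, i.e. DF 00:31:03;09.

00:31:03;09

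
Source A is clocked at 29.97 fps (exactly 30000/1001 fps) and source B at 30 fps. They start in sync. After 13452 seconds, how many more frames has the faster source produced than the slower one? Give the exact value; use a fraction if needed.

A emits 30000/1001 × 13452 = 403560000/1001 frames; B emits 30 × 13452 = 403560.
Difference = 403560/1001 frames (≈ 403.1568); B is ahead of A.

403560/1001 frames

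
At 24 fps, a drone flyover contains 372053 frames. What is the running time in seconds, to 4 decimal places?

15502.2083 seconds

Running time = 372053 × 1/24 = 372053/24 s ≈ 15502.2083 s.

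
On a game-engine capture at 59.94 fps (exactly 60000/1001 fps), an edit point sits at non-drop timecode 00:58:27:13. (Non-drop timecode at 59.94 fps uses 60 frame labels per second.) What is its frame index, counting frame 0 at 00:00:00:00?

Total seconds to the label: (0 × 3600 + 58 × 60 + 27) = 3507.
Frame index = 3507 × 60 + 13 = 210433.

210433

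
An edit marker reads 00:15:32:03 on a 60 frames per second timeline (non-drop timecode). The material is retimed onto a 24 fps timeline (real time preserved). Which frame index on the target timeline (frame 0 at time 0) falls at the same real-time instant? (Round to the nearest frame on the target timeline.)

Source frame index: (0×3600 + 15×60 + 32) × 60 + 3 = 55923.
Real time: 55923 / (60) = 18641/20 s.
Target frame: (18641/20) × (24) = 111846/5 ≈ 22369.200 → 22369.

frame 22369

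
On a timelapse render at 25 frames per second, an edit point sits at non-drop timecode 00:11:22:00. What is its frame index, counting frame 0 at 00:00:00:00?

frame 17050

Total seconds to the label: (0 × 3600 + 11 × 60 + 22) = 682.
Frame index = 682 × 25 + 0 = 17050.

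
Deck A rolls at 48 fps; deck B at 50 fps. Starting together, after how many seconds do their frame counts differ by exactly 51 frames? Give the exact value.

The gap grows by |50 − 48| = 2 frames per second.
Time for a 51-frame gap: 51 ÷ (2) = 25.5 s.

25.5 seconds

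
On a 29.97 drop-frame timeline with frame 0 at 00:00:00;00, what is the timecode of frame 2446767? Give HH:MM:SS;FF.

22:40:40;15

Each 10-minute DF block holds 10 × 60 × 30 − 9 × 2 = 17982 frames. 2446767 ÷ 17982 → 136 full blocks, remainder 1215.
Within the partial block the first minute is 1800 frames and each further minute 1798, so 0 further minute boundaries passed. Total skipped labels = 18 × 136 + 2 × 0 = 2448.
Non-drop label index = 2446767 + 2448 = 2449215; at 30 labels/s that is 22:40:40:15, i.e. DF 22:40:40;15.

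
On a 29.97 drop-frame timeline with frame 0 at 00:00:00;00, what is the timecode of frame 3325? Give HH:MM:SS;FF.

00:01:50;27

Each 10-minute DF block holds 10 × 60 × 30 − 9 × 2 = 17982 frames. 3325 ÷ 17982 → 0 full blocks, remainder 3325.
Within the partial block the first minute is 1800 frames and each further minute 1798, so 1 further minute boundary passed. Total skipped labels = 18 × 0 + 2 × 1 = 2.
Non-drop label index = 3325 + 2 = 3327; at 30 labels/s that is 00:01:50:27, i.e. DF 00:01:50;27.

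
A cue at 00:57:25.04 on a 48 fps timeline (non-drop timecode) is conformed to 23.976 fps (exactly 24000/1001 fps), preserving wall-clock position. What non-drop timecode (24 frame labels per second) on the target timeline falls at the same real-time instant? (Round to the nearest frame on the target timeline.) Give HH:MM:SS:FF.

00:57:21:15

Source frame index: (0×3600 + 57×60 + 25) × 48 + 4 = 165364.
Real time: 165364 / (48) = 41341/12 s.
Target frame: (41341/12) × (24000/1001) = 82682000/1001 ≈ 82599.401 → 82599.
At 24 labels/s: frame 82599 → 00:57:21:15.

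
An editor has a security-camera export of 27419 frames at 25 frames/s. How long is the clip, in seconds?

Running time = 27419 / (25) = 1096.76 s.

1096.76 seconds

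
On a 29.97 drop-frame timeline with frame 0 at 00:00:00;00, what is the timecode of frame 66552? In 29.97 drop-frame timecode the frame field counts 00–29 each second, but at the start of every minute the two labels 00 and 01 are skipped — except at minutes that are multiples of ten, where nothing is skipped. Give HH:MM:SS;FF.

Ten DF minutes hold 17982 frames, so frame 66552 lies in block 3 (frames 53946–71927) with 12606 frames into that block.
The block's first minute is 1800 frames and the rest 1798 each; 12606 frames reaches minute 7, so 3 × 18 + 7 × 2 = 68 labels have been skipped so far.
Adding those back, label number 66552 + 68 = 66620 at 30 labels/s is 2220 s + 20 f = 0 h 37 min 0 s frame 20, i.e. 00:37:00;20.

00:37:00;20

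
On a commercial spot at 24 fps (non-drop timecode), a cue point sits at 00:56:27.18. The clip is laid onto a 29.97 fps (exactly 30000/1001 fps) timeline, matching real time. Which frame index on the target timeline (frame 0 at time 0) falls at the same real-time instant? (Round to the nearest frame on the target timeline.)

frame 101531

Source frame index: (0×3600 + 56×60 + 27) × 24 + 18 = 81306.
Real time: 81306 / (24) = 13551/4 s.
Target frame: (13551/4) × (30000/1001) = 101632500/1001 ≈ 101530.969 → 101531.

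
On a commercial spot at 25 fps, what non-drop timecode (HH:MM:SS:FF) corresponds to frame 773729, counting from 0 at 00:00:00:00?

773729 ÷ 25 = 30949 full seconds, remainder 4 frames.
30949 s = 8 h 35 min 49 s.
Timecode: 08:35:49:04.

08:35:49:04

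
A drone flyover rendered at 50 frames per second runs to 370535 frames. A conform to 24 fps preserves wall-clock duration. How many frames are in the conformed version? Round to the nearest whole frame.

Frames at target rate = 370535 × (24) / (50) = 889284/5 ≈ 177856.800.
Nearest whole frame: 177857.

177857 frames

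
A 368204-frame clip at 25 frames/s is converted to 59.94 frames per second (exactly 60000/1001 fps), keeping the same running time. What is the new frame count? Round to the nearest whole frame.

882807 frames

Frames at target rate = 368204 × (60000/1001) / (25) = 883689600/1001 ≈ 882806.793.
Nearest whole frame: 882807.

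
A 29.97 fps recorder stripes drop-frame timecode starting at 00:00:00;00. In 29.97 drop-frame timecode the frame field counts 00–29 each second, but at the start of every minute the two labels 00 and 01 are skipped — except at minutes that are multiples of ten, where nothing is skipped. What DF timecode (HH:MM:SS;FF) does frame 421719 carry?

Ten DF minutes hold 17982 frames, so frame 421719 lies in block 23 (frames 413586–431567) with 8133 frames into that block.
The block's first minute is 1800 frames and the rest 1798 each; 8133 frames reaches minute 4, so 23 × 18 + 4 × 2 = 422 labels have been skipped so far.
Adding those back, label number 421719 + 422 = 422141 at 30 labels/s is 14071 s + 11 f = 3 h 54 min 31 s frame 11, i.e. 03:54:31;11.

03:54:31;11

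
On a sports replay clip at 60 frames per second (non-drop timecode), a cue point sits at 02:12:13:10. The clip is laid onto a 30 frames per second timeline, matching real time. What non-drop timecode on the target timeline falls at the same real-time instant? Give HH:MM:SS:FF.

Source frame index: (2×3600 + 12×60 + 13) × 60 + 10 = 475990.
Real time: 475990 / (60) = 47599/6 s.
Target frame: (47599/6) × (30) = 237995.
At 30 labels/s: frame 237995 → 02:12:13:05.

02:12:13:05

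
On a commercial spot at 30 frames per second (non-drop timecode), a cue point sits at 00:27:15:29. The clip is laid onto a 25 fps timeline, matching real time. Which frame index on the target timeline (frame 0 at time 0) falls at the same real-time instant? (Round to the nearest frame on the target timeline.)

Source frame index: (0×3600 + 27×60 + 15) × 30 + 29 = 49079.
Real time: 49079 / (30) = 49079/30 s.
Target frame: (49079/30) × (25) = 245395/6 ≈ 40899.167 → 40899.

frame 40899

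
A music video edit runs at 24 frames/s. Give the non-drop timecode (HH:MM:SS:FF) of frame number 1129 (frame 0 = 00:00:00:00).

1129 ÷ 24 = 47 full seconds, remainder 1 frame.
47 s = 0 h 0 min 47 s.
Timecode: 00:00:47:01.

00:00:47:01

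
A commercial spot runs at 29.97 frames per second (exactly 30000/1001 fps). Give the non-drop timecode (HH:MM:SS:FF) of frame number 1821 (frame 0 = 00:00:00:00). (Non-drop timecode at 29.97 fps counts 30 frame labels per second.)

1821 ÷ 30 = 60 full seconds, remainder 21 frames.
60 s = 0 h 1 min 0 s.
Timecode: 00:01:00:21.

00:01:00:21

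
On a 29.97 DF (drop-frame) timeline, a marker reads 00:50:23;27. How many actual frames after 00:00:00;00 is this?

90627

As if non-drop at 30 labels/s: (0 × 3600 + 50 × 60 + 23) × 30 + 27 = 90717.
Minute boundaries passed: 50; those not divisible by 10: 50 − 5 = 45; dropped labels = 2 × 45 = 90.
Actual frame index = 90717 − 90 = 90627.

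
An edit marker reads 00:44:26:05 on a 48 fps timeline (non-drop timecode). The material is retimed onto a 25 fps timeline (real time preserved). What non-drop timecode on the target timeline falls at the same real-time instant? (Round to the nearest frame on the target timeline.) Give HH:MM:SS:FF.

Source frame index: (0×3600 + 44×60 + 26) × 48 + 5 = 127973.
Real time: 127973 / (48) = 127973/48 s.
Target frame: (127973/48) × (25) = 3199325/48 ≈ 66652.604 → 66653.
At 25 labels/s: frame 66653 → 00:44:26:03.

00:44:26:03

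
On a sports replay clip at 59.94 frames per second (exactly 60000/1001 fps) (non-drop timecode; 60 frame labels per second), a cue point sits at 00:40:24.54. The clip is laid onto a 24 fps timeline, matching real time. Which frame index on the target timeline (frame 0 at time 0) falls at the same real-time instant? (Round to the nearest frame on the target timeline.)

frame 58256

Source frame index: (0×3600 + 40×60 + 24) × 60 + 54 = 145494.
Real time: 145494 / (60000/1001) = 24273249/10000 s.
Target frame: (24273249/10000) × (24) = 72819747/1250 ≈ 58255.798 → 58256.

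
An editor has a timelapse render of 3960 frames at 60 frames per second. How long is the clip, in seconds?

66 seconds

Running time = 3960 / (60) = 66 s.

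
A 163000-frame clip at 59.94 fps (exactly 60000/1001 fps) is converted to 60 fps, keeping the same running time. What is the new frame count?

Target frames = source frames × (target rate / source rate) = 163000 × (60)/(60000/1001) = 163000 × 1001/1000 = 163163.

163163 frames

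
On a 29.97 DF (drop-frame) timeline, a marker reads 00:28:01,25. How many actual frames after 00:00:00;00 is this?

50403

As if non-drop at 30 labels/s: (0 × 3600 + 28 × 60 + 1) × 30 + 25 = 50455.
Minute boundaries passed: 28; those not divisible by 10: 28 − 2 = 26; dropped labels = 2 × 26 = 52.
Actual frame index = 50455 − 52 = 50403.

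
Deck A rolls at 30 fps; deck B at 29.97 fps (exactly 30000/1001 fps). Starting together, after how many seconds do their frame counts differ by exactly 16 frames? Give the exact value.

The gap grows by |30000/1001 − 30| = 30/1001 frames per second.
Time for a 16-frame gap: 16 ÷ (30/1001) = 8008/15 s.

8008/15 seconds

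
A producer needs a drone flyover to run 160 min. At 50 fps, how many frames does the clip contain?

480000 frames

160 min = 9600 s.
Frames = 9600 × 50 = 480000.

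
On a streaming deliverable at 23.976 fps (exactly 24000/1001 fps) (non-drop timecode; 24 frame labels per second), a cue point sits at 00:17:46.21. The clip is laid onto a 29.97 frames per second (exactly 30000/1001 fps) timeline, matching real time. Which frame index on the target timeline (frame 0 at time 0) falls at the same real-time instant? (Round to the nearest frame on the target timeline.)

frame 32006

Source frame index: (0×3600 + 17×60 + 46) × 24 + 21 = 25605.
Real time: 25605 / (24000/1001) = 1708707/1600 s.
Target frame: (1708707/1600) × (30000/1001) = 128025/4 ≈ 32006.250 → 32006.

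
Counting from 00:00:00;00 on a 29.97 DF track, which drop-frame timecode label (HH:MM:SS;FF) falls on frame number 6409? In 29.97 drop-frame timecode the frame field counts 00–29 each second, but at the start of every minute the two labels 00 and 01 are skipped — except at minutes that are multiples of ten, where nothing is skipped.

00:03:33;25

Each 10-minute DF block holds 10 × 60 × 30 − 9 × 2 = 17982 frames. 6409 ÷ 17982 → 0 full blocks, remainder 6409.
Within the partial block the first minute is 1800 frames and each further minute 1798, so 3 further minute boundaries passed. Total skipped labels = 18 × 0 + 2 × 3 = 6.
Non-drop label index = 6409 + 6 = 6415; at 30 labels/s that is 00:03:33:25, i.e. DF 00:03:33;25.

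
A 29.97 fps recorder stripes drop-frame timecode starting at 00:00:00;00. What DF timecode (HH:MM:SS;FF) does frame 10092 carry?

Ten DF minutes hold 17982 frames, so frame 10092 lies in block 0 (frames 0–17981) with 10092 frames into that block.
The block's first minute is 1800 frames and the rest 1798 each; 10092 frames reaches minute 5, so 0 × 18 + 5 × 2 = 10 labels have been skipped so far.
Adding those back, label number 10092 + 10 = 10102 at 30 labels/s is 336 s + 22 f = 0 h 5 min 36 s frame 22, i.e. 00:05:36;22.

00:05:36;22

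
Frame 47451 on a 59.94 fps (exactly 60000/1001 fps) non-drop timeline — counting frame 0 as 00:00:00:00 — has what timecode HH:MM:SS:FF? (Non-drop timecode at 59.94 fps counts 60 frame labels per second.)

47451 ÷ 60 = 790 full seconds, remainder 51 frames.
790 s = 0 h 13 min 10 s.
Timecode: 00:13:10:51.

00:13:10:51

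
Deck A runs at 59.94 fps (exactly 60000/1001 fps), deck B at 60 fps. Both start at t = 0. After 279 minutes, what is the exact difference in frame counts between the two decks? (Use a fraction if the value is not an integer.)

279 min = 16740 s.
A emits 60000/1001 × 16740 = 1004400000/1001 frames; B emits 60 × 16740 = 1004400.
Difference = 1004400/1001 frames (≈ 1003.3966); B is ahead of A.

1004400/1001 frames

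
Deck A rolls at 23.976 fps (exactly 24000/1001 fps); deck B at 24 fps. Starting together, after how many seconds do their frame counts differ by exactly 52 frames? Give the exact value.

The gap grows by |24 − 24000/1001| = 24/1001 frames per second.
Time for a 52-frame gap: 52 ÷ (24/1001) = 13013/6 s.

13013/6 seconds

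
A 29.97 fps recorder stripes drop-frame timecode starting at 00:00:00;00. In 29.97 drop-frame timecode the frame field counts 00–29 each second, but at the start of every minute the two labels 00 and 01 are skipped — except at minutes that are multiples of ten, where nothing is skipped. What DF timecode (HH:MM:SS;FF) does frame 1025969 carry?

09:30:33;05

Ten DF minutes hold 17982 frames, so frame 1025969 lies in block 57 (frames 1024974–1042955) with 995 frames into that block.
The block's first minute is 1800 frames and the rest 1798 each; 995 frames reaches minute 0, so 57 × 18 + 0 × 2 = 1026 labels have been skipped so far.
Adding those back, label number 1025969 + 1026 = 1026995 at 30 labels/s is 34233 s + 5 f = 9 h 30 min 33 s frame 5, i.e. 09:30:33;05.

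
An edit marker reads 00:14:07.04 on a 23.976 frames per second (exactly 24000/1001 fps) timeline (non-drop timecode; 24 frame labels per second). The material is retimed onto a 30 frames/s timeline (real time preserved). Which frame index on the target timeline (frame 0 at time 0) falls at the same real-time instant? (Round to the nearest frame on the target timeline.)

Source frame index: (0×3600 + 14×60 + 7) × 24 + 4 = 20332.
Real time: 20332 / (24000/1001) = 5088083/6000 s.
Target frame: (5088083/6000) × (30) = 5088083/200 ≈ 25440.415 → 25440.

frame 25440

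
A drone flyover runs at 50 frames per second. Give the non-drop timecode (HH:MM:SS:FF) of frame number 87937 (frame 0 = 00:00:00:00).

00:29:18:37

87937 ÷ 50 = 1758 full seconds, remainder 37 frames.
1758 s = 0 h 29 min 18 s.
Timecode: 00:29:18:37.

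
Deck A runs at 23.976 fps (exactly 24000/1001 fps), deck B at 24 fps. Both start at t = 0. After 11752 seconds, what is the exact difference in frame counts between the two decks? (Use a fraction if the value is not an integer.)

21696/77 frames

A emits 24000/1001 × 11752 = 21696000/77 frames; B emits 24 × 11752 = 282048.
Difference = 21696/77 frames (≈ 281.7662); B is ahead of A.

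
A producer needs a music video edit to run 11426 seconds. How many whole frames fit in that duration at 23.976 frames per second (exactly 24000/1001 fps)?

273950 frames

Frames = 11426 × 24000/1001 = 274224000/1001 ≈ 273950.0500.
Complete frames: 273950.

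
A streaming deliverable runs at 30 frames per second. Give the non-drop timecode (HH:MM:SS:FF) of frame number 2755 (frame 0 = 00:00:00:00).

00:01:31:25

2755 ÷ 30 = 91 full seconds, remainder 25 frames.
91 s = 0 h 1 min 31 s.
Timecode: 00:01:31:25.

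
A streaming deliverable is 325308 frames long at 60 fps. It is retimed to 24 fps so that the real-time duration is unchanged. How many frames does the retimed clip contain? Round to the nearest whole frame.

Frames at target rate = 325308 × (24) / (60) = 650616/5 ≈ 130123.200.
Nearest whole frame: 130123.

130123 frames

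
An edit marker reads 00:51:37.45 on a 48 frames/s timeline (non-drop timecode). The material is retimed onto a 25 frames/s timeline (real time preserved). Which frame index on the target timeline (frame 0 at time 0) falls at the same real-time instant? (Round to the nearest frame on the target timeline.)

Source frame index: (0×3600 + 51×60 + 37) × 48 + 45 = 148701.
Real time: 148701 / (48) = 49567/16 s.
Target frame: (49567/16) × (25) = 1239175/16 ≈ 77448.438 → 77448.

frame 77448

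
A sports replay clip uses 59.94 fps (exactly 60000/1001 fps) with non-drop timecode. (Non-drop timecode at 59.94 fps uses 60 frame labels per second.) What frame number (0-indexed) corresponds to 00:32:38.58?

117538

Total seconds to the label: (0 × 3600 + 32 × 60 + 38) = 1958.
Frame index = 1958 × 60 + 58 = 117538.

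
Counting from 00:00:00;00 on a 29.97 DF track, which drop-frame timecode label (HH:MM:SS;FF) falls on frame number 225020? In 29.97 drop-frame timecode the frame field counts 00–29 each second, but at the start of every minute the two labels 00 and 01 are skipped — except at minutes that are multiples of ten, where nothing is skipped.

Each 10-minute DF block holds 10 × 60 × 30 − 9 × 2 = 17982 frames. 225020 ÷ 17982 → 12 full blocks, remainder 9236.
Within the partial block the first minute is 1800 frames and each further minute 1798, so 5 further minute boundaries passed. Total skipped labels = 18 × 12 + 2 × 5 = 226.
Non-drop label index = 225020 + 226 = 225246; at 30 labels/s that is 02:05:08:06, i.e. DF 02:05:08;06.

02:05:08;06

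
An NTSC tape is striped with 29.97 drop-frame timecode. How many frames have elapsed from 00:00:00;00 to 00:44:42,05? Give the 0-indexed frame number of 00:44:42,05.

80385

As if non-drop at 30 labels/s: (0 × 3600 + 44 × 60 + 42) × 30 + 5 = 80465.
Minute boundaries passed: 44; those not divisible by 10: 44 − 4 = 40; dropped labels = 2 × 40 = 80.
Actual frame index = 80465 − 80 = 80385.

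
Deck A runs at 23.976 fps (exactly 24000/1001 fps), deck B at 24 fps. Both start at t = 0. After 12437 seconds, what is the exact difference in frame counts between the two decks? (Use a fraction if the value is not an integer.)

A emits 24000/1001 × 12437 = 298488000/1001 frames; B emits 24 × 12437 = 298488.
Difference = 298488/1001 frames (≈ 298.1898); B is ahead of A.

298488/1001 frames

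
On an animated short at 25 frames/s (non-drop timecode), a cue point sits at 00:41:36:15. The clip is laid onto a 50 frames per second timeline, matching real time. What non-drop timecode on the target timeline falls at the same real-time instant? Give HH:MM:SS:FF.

Source frame index: (0×3600 + 41×60 + 36) × 25 + 15 = 62415.
Real time: 62415 / (25) = 12483/5 s.
Target frame: (12483/5) × (50) = 124830.
At 50 labels/s: frame 124830 → 00:41:36:30.

00:41:36:30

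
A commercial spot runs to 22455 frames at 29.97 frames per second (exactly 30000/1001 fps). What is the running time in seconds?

Running time = 22455 / (30000/1001) = 749.2485 s.

749.2485 seconds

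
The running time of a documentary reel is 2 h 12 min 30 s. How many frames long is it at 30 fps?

2 h 12 min 30 s = 7950 s.
Frames = 7950 × 30 = 238500.

238500 frames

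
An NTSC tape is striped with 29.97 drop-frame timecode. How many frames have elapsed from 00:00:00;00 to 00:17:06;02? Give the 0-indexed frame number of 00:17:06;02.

30750

As if non-drop at 30 labels/s: (0 × 3600 + 17 × 60 + 6) × 30 + 2 = 30782.
Minute boundaries passed: 17; those not divisible by 10: 17 − 1 = 16; dropped labels = 2 × 16 = 32.
Actual frame index = 30782 − 32 = 30750.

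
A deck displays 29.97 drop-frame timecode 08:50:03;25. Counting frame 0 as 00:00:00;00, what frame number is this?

Complete 10-minute blocks: 53, each 17982 frames → 953046.
Remaining 0 whole minutes in the current block: 0 frames.
Within the current minute: 3 × 30 + 25 = 115. Total = 953046 + 0 + 115 = 953161.

953161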